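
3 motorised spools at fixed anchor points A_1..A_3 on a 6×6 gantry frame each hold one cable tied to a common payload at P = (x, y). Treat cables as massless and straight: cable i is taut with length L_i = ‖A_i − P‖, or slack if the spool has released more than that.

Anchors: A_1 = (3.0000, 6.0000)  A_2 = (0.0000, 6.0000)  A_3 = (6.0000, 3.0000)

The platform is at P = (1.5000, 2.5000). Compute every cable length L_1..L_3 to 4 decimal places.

L_1 = √((3.0000−1.5000)² + (6.0000−2.5000)²) = 3.8079
L_2 = √((0.0000−1.5000)² + (6.0000−2.5000)²) = 3.8079
L_3 = √((6.0000−1.5000)² + (3.0000−2.5000)²) = 4.5277

(3.8079, 3.8079, 4.5277)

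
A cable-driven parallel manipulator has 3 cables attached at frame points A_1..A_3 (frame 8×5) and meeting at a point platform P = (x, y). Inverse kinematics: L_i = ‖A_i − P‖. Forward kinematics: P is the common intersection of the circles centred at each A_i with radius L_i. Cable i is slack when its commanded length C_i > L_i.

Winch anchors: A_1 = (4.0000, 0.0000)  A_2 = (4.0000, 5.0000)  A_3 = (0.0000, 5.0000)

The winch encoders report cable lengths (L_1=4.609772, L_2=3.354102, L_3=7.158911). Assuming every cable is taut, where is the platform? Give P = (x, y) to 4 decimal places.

(7.0000, 3.5000)

circle eqns → linear via eq_j − eq_1; set k_j = A_j·A_j − L_j²
k_1 = 16.0000+0.0000−21.2500 = -5.2500
0.0000·x − 10.0000·y = k_1−k_2 = -35.0000
8.0000·x − 10.0000·y = k_1−k_3 = 21.0000
solve first two rows → x=7.0000, y=3.5000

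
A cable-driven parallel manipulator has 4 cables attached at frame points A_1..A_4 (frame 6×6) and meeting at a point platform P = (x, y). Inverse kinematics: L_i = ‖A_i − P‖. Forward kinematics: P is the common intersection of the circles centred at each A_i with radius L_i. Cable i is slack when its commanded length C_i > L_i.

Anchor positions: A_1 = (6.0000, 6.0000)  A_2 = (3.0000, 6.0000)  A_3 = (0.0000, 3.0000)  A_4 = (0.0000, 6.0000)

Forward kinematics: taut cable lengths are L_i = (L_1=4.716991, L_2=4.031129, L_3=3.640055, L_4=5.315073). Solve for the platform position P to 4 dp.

(3.5000, 2.0000)

circle eqns → linear via eq_j − eq_1; set k_j = A_j·A_j − L_j²
k_1 = 36.0000+36.0000−22.2500 = 49.7500
6.0000·x + 0.0000·y = k_1−k_2 = 21.0000
12.0000·x + 6.0000·y = k_1−k_3 = 54.0000
12.0000·x + 0.0000·y = k_1−k_4 = 42.0000
solve first two rows → x=3.5000, y=2.0000
check cable 4: ‖A_4−P‖² = 28.2500 ≈ L_4² = 28.2500 ✓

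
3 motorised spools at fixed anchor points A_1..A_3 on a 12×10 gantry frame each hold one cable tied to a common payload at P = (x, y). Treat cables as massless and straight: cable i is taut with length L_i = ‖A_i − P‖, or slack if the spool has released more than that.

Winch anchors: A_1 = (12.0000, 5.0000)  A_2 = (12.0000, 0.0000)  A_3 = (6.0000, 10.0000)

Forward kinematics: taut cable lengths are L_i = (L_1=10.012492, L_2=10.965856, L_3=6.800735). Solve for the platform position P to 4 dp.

each cable: (A_i−P)·(A_i−P) = L_i²; let k_i = ‖A_i‖²−L_i²
k_1 = 144.0000+25.0000−100.2500 = 68.7500
row 1: 0.0000x + 10.0000y = 45.0000  (k_2=23.7500)
row 2: 12.0000x − 10.0000y = -21.0000  (k_3=89.7500)
Cramer on rows 1–2 → x = 2.0000, y = 4.5000

(2.0000, 4.5000)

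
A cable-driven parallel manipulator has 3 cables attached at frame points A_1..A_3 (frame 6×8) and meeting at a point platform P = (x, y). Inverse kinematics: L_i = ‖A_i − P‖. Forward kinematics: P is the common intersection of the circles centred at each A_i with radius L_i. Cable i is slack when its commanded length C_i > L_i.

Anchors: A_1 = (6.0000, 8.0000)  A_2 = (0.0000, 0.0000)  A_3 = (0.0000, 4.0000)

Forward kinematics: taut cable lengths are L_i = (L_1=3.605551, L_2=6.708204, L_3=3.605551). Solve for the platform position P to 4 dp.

(3.0000, 6.0000)

circle eqns → linear via eq_j − eq_1; set q_j = A_j·A_j − L_j²
q_1 = 36.0000+64.0000−13.0000 = 87.0000
12.0000·x + 16.0000·y = q_1−q_2 = 132.0000
12.0000·x + 8.0000·y = q_1−q_3 = 84.0000
solve first two rows → x=3.0000, y=6.0000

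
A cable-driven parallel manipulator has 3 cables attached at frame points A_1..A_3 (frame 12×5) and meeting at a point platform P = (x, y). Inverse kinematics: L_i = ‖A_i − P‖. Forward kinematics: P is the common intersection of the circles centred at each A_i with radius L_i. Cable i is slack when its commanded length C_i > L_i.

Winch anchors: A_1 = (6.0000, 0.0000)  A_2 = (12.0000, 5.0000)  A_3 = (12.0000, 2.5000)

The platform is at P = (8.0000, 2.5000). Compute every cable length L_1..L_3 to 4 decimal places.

L_1: Δ = A_1−P = (-2.0000, -2.5000) → ‖Δ‖ = √10.2500 = 3.2016
L_2: Δ = A_2−P = (4.0000, 2.5000) → ‖Δ‖ = √22.2500 = 4.7170
L_3: Δ = A_3−P = (4.0000, 0.0000) → ‖Δ‖ = √16.0000 = 4.0000

(3.2016, 4.7170, 4.0000)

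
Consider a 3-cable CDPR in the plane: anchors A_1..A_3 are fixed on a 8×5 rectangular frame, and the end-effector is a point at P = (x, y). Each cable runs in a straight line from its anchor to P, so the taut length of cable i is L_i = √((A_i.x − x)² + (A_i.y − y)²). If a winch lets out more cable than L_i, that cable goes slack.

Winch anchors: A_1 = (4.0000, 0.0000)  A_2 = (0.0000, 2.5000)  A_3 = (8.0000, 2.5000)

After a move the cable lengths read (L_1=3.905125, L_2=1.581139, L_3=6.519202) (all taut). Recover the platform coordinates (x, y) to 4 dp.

circle eqns → linear via eq_j − eq_1; set q_j = A_j·A_j − L_j²
q_1 = 16.0000+0.0000−15.2500 = 0.7500
8.0000·x − 5.0000·y = q_1−q_2 = -3.0000
-8.0000·x − 5.0000·y = q_1−q_3 = -27.0000
solve first two rows → x=1.5000, y=3.0000

(1.5000, 3.0000)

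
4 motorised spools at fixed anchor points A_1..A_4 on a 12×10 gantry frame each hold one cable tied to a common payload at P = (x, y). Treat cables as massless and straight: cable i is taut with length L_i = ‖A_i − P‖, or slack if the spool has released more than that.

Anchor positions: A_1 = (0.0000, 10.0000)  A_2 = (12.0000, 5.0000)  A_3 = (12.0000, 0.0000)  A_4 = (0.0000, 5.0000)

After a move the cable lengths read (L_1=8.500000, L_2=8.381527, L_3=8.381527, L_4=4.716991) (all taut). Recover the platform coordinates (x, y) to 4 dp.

(4.0000, 2.5000)

circle eqns → linear via eq_j − eq_1; set q_j = A_j·A_j − L_j²
q_1 = 0.0000+100.0000−72.2500 = 27.7500
-24.0000·x + 10.0000·y = q_1−q_2 = -71.0000
-24.0000·x + 20.0000·y = q_1−q_3 = -46.0000
0.0000·x + 10.0000·y = q_1−q_4 = 25.0000
solve first two rows → x=4.0000, y=2.5000
check cable 4: ‖A_4−P‖² = 22.2500 ≈ L_4² = 22.2500 ✓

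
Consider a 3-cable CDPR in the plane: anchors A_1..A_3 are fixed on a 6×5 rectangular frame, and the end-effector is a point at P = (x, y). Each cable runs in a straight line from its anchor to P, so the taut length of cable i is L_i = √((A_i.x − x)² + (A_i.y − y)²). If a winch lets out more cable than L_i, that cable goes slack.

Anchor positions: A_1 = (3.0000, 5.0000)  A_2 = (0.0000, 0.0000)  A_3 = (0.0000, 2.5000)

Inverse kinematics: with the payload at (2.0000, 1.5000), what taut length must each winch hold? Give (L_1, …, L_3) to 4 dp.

(3.6401, 2.5000, 2.2361)

L_1: Δ = A_1−P = (1.0000, 3.5000) → ‖Δ‖ = √13.2500 = 3.6401
L_2: Δ = A_2−P = (-2.0000, -1.5000) → ‖Δ‖ = √6.2500 = 2.5000
L_3: Δ = A_3−P = (-2.0000, 1.0000) → ‖Δ‖ = √5.0000 = 2.2361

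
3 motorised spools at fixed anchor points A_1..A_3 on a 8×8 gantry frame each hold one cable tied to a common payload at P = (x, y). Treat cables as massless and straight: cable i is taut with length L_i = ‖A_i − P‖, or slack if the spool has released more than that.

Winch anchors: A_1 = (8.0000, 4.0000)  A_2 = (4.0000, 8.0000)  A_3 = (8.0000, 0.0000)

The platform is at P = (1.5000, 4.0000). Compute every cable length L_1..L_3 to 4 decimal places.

cable 1: Δx=6.5000, Δy=0.0000; L_1 = √(Δx²+Δy²) = 6.5000
cable 2: Δx=2.5000, Δy=4.0000; L_2 = √(Δx²+Δy²) = 4.7170
cable 3: Δx=6.5000, Δy=-4.0000; L_3 = √(Δx²+Δy²) = 7.6322

(6.5000, 4.7170, 7.6322)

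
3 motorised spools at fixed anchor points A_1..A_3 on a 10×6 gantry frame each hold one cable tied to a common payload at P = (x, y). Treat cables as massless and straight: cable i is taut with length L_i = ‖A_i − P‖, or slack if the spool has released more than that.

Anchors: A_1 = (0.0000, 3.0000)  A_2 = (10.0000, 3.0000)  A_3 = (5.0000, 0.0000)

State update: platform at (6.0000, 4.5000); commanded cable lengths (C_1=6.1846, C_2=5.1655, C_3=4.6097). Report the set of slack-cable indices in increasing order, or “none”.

2

cable 1: √((-6.0000)²+(-1.5000)²)=6.1847, C_1=6.1846: taut
cable 2: √((4.0000)²+(-1.5000)²)=4.2720, C_2=5.1655: slack
cable 3: √((-1.0000)²+(-4.5000)²)=4.6098, C_3=4.6097: taut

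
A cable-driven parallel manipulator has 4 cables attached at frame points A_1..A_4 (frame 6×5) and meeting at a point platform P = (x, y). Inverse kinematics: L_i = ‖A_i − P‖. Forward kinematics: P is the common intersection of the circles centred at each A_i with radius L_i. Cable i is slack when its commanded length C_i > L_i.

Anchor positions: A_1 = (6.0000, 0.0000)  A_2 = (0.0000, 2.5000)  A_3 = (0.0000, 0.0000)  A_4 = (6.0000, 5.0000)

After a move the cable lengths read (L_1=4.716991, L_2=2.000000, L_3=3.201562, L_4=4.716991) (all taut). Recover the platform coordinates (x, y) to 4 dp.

(2.0000, 2.5000)

circle eqns → linear via eq_j − eq_1; set c_j = A_j·A_j − L_j²
c_1 = 36.0000+0.0000−22.2500 = 13.7500
12.0000·x − 5.0000·y = c_1−c_2 = 11.5000
12.0000·x + 0.0000·y = c_1−c_3 = 24.0000
0.0000·x − 10.0000·y = c_1−c_4 = -25.0000
solve first two rows → x=2.0000, y=2.5000
check cable 4: ‖A_4−P‖² = 22.2500 ≈ L_4² = 22.2500 ✓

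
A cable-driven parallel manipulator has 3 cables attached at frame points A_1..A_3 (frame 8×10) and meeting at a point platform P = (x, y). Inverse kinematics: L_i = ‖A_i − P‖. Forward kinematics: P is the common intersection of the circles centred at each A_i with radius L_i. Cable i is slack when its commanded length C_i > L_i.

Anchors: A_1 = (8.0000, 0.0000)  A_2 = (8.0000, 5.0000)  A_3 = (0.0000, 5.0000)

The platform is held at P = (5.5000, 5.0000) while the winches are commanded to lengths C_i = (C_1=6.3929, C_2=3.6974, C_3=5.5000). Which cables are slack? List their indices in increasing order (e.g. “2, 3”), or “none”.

1, 2

cable 1: √((2.5000)²+(-5.0000)²)=5.5902, C_1=6.3929: slack
cable 2: √((2.5000)²+(0.0000)²)=2.5000, C_2=3.6974: slack
cable 3: √((-5.5000)²+(0.0000)²)=5.5000, C_3=5.5000: taut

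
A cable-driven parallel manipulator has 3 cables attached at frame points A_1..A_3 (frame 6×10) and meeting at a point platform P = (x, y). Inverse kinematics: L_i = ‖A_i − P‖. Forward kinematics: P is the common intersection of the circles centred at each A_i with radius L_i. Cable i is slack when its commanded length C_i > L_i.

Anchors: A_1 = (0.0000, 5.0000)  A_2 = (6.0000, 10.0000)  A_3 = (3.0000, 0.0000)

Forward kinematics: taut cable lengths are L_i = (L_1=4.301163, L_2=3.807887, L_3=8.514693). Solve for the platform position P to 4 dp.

(2.5000, 8.5000)

each cable: (A_i−P)·(A_i−P) = L_i²; let k_i = ‖A_i‖²−L_i²
k_1 = 0.0000+25.0000−18.5000 = 6.5000
row 1: -12.0000x − 10.0000y = -115.0000  (k_2=121.5000)
row 2: -6.0000x + 10.0000y = 70.0000  (k_3=-63.5000)
Cramer on rows 1–2 → x = 2.5000, y = 8.5000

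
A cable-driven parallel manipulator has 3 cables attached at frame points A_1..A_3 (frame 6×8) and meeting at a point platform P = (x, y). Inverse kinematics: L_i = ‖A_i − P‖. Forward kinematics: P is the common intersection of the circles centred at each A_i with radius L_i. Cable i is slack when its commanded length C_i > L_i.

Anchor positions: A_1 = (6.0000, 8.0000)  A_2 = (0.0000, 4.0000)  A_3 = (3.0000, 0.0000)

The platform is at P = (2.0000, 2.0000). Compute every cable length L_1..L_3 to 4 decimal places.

(7.2111, 2.8284, 2.2361)

cable 1: Δx=4.0000, Δy=6.0000; L_1 = √(Δx²+Δy²) = 7.2111
cable 2: Δx=-2.0000, Δy=2.0000; L_2 = √(Δx²+Δy²) = 2.8284
cable 3: Δx=1.0000, Δy=-2.0000; L_3 = √(Δx²+Δy²) = 2.2361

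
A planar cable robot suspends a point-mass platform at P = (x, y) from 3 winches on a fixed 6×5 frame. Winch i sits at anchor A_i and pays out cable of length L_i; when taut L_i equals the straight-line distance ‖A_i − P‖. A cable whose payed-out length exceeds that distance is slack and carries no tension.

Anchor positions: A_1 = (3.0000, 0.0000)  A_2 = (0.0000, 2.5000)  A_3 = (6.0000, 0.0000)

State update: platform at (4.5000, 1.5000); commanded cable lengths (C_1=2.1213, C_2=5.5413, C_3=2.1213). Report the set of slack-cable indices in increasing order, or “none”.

2

cable 1: √((-1.5000)²+(-1.5000)²)=2.1213, C_1=2.1213: taut
cable 2: √((-4.5000)²+(1.0000)²)=4.6098, C_2=5.5413: slack
cable 3: √((1.5000)²+(-1.5000)²)=2.1213, C_3=2.1213: taut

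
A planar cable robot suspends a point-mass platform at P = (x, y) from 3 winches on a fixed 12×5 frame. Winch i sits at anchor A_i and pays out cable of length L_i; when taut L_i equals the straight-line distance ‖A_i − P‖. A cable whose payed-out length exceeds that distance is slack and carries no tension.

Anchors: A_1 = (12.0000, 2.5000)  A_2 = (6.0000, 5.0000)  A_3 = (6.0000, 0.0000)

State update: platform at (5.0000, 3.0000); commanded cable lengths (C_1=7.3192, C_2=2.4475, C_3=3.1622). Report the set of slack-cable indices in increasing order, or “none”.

cable 1: L_1 = ‖A_1−P‖ = 7.0178;  C_1 = 7.3192 → slack
cable 2: L_2 = ‖A_2−P‖ = 2.2361;  C_2 = 2.4475 → slack
cable 3: L_3 = ‖A_3−P‖ = 3.1623;  C_3 = 3.1622 → taut

1, 2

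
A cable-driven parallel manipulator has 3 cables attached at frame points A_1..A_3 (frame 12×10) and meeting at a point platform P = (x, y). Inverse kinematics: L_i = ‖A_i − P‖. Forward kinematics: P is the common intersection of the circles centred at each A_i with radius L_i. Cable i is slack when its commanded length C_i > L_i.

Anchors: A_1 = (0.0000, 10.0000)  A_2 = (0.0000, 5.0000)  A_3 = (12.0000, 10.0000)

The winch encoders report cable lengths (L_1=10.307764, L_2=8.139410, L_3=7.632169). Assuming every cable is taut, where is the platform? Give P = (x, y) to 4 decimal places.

(8.0000, 3.5000)

circle eqns → linear via eq_j − eq_1; set c_j = A_j·A_j − L_j²
c_1 = 0.0000+100.0000−106.2500 = -6.2500
0.0000·x + 10.0000·y = c_1−c_2 = 35.0000
-24.0000·x + 0.0000·y = c_1−c_3 = -192.0000
solve first two rows → x=8.0000, y=3.5000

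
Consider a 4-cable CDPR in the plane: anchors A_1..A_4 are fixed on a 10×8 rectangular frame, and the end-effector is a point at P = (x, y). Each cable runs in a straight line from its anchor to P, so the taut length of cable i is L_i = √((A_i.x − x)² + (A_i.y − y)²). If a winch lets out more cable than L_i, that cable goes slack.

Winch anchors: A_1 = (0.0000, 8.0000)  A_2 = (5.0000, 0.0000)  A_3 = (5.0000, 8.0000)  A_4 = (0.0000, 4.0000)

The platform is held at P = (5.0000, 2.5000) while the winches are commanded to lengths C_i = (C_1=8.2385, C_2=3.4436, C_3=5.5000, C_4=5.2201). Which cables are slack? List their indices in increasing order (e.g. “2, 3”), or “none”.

1, 2

i=1: geometric 7.4330 vs commanded 8.2385 ⇒ slack
i=2: geometric 2.5000 vs commanded 3.4436 ⇒ slack
i=3: geometric 5.5000 vs commanded 5.5000 ⇒ taut
i=4: geometric 5.2202 vs commanded 5.2201 ⇒ taut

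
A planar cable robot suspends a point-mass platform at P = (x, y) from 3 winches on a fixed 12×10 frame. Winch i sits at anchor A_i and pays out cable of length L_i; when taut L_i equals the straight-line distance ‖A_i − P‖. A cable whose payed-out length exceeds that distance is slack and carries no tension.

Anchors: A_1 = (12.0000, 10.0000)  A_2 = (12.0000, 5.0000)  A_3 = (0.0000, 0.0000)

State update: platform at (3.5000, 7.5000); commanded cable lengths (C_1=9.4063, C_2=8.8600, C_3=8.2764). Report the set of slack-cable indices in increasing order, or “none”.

1

cable 1: L_1 = ‖A_1−P‖ = 8.8600;  C_1 = 9.4063 → slack
cable 2: L_2 = ‖A_2−P‖ = 8.8600;  C_2 = 8.8600 → taut
cable 3: L_3 = ‖A_3−P‖ = 8.2765;  C_3 = 8.2764 → taut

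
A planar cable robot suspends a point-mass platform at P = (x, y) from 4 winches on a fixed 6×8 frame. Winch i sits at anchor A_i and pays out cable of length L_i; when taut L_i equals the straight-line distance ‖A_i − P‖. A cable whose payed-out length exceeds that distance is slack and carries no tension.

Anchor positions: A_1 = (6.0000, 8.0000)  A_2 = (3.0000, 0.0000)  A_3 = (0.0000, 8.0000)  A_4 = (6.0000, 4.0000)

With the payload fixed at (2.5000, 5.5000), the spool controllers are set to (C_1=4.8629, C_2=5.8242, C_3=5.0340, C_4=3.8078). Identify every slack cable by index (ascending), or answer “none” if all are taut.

1, 2, 3

cable 1: √((3.5000)²+(2.5000)²)=4.3012, C_1=4.8629: slack
cable 2: √((0.5000)²+(-5.5000)²)=5.5227, C_2=5.8242: slack
cable 3: √((-2.5000)²+(2.5000)²)=3.5355, C_3=5.0340: slack
cable 4: √((3.5000)²+(-1.5000)²)=3.8079, C_4=3.8078: taut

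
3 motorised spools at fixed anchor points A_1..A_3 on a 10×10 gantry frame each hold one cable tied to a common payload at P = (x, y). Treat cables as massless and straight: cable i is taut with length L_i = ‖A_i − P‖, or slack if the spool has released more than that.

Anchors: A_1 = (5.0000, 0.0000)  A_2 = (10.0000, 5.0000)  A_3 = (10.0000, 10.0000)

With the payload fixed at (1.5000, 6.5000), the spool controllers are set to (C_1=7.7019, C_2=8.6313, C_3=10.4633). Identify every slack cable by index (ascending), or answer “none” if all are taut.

1, 3

i=1: geometric 7.3824 vs commanded 7.7019 ⇒ slack
i=2: geometric 8.6313 vs commanded 8.6313 ⇒ taut
i=3: geometric 9.1924 vs commanded 10.4633 ⇒ slack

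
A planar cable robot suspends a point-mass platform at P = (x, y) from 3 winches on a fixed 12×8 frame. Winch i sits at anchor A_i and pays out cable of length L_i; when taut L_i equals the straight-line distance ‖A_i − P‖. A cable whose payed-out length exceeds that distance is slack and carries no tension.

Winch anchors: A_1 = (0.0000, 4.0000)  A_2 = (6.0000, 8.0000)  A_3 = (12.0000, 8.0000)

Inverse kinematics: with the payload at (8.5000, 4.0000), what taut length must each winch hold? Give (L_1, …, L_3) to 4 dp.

(8.5000, 4.7170, 5.3151)

L_1: Δ = A_1−P = (-8.5000, 0.0000) → ‖Δ‖ = √72.2500 = 8.5000
L_2: Δ = A_2−P = (-2.5000, 4.0000) → ‖Δ‖ = √22.2500 = 4.7170
L_3: Δ = A_3−P = (3.5000, 4.0000) → ‖Δ‖ = √28.2500 = 5.3151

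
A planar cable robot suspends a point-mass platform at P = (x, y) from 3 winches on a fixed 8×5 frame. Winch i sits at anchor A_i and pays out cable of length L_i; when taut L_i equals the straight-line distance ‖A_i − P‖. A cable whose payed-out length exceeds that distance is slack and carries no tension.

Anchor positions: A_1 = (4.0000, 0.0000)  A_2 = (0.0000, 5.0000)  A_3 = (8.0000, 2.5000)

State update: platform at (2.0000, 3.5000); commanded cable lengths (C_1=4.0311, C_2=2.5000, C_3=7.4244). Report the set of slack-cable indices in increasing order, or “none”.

3

cable 1: √((2.0000)²+(-3.5000)²)=4.0311, C_1=4.0311: taut
cable 2: √((-2.0000)²+(1.5000)²)=2.5000, C_2=2.5000: taut
cable 3: √((6.0000)²+(-1.0000)²)=6.0828, C_3=7.4244: slack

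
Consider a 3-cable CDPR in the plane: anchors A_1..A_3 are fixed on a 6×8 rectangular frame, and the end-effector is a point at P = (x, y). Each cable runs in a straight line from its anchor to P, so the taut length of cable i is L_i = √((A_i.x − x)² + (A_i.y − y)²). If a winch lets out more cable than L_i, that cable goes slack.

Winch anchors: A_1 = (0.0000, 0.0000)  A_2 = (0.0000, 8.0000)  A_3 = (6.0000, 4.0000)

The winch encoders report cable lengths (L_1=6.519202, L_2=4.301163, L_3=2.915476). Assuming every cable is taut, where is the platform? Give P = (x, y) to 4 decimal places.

expand ‖A_i−P‖²=L_i² and subtract eq 1 (k_i ≔ ‖A_i‖²−L_i²)
k_1 = 0.0000+0.0000−42.5000 = -42.5000
eq1−eq2 → [0.0000  -16.0000]·P = -88.0000
eq1−eq3 → [-12.0000  -8.0000]·P = -86.0000
2×2 solve → P = (3.5000, 5.5000)

(3.5000, 5.5000)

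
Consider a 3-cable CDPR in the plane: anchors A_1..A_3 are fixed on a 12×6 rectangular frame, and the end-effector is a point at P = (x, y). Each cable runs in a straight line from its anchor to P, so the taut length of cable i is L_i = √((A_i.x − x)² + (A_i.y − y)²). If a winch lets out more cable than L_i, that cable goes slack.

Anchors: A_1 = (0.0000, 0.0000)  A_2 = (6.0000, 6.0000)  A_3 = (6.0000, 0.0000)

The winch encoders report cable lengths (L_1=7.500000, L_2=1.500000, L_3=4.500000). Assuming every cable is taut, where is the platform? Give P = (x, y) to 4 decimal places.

each cable: (A_i−P)·(A_i−P) = L_i²; let k_i = ‖A_i‖²−L_i²
k_1 = 0.0000+0.0000−56.2500 = -56.2500
row 1: -12.0000x − 12.0000y = -126.0000  (k_2=69.7500)
row 2: -12.0000x + 0.0000y = -72.0000  (k_3=15.7500)
Cramer on rows 1–2 → x = 6.0000, y = 4.5000

(6.0000, 4.5000)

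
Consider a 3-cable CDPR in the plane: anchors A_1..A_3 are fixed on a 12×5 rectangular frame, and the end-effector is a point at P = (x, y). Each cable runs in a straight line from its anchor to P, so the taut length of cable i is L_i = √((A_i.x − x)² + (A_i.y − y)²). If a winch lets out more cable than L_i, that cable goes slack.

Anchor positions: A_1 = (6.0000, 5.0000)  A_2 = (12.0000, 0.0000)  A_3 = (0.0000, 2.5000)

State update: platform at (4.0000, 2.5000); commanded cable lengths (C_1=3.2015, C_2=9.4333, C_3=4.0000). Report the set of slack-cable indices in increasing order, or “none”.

2

i=1: geometric 3.2016 vs commanded 3.2015 ⇒ taut
i=2: geometric 8.3815 vs commanded 9.4333 ⇒ slack
i=3: geometric 4.0000 vs commanded 4.0000 ⇒ taut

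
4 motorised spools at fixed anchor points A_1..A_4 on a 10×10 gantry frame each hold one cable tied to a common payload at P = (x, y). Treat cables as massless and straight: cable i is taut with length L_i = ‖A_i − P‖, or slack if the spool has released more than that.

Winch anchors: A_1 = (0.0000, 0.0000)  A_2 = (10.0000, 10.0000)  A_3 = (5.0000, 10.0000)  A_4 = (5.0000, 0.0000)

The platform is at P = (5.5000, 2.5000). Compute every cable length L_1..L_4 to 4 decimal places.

(6.0415, 8.7464, 7.5166, 2.5495)

L_1 = √((0.0000−5.5000)² + (0.0000−2.5000)²) = 6.0415
L_2 = √((10.0000−5.5000)² + (10.0000−2.5000)²) = 8.7464
L_3 = √((5.0000−5.5000)² + (10.0000−2.5000)²) = 7.5166
L_4 = √((5.0000−5.5000)² + (0.0000−2.5000)²) = 2.5495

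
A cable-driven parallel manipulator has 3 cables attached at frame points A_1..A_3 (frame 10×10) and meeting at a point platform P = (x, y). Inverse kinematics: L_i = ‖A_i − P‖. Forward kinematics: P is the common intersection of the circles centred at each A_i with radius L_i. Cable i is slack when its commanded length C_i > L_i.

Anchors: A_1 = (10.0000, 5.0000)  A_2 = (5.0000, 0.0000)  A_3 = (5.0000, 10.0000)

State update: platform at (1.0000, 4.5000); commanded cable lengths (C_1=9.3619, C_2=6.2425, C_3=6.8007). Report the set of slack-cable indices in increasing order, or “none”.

1, 2

cable 1: √((9.0000)²+(0.5000)²)=9.0139, C_1=9.3619: slack
cable 2: √((4.0000)²+(-4.5000)²)=6.0208, C_2=6.2425: slack
cable 3: √((4.0000)²+(5.5000)²)=6.8007, C_3=6.8007: taut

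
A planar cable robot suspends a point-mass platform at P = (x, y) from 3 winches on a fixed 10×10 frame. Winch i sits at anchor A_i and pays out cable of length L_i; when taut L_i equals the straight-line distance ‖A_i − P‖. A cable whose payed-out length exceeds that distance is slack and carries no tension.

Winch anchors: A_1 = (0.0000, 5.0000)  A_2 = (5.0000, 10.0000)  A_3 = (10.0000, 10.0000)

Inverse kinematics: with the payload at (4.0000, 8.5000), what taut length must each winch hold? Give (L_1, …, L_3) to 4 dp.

L_1 = √((0.0000−4.0000)² + (5.0000−8.5000)²) = 5.3151
L_2 = √((5.0000−4.0000)² + (10.0000−8.5000)²) = 1.8028
L_3 = √((10.0000−4.0000)² + (10.0000−8.5000)²) = 6.1847

(5.3151, 1.8028, 6.1847)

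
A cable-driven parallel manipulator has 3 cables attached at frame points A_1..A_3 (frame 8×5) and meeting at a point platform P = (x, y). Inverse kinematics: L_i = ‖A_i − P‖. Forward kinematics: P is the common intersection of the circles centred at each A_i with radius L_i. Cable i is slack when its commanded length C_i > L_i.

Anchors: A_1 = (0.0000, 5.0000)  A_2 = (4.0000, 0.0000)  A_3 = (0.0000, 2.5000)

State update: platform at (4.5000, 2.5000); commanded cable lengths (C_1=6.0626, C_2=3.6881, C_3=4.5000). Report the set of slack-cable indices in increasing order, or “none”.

cable 1: L_1 = ‖A_1−P‖ = 5.1478;  C_1 = 6.0626 → slack
cable 2: L_2 = ‖A_2−P‖ = 2.5495;  C_2 = 3.6881 → slack
cable 3: L_3 = ‖A_3−P‖ = 4.5000;  C_3 = 4.5000 → taut

1, 2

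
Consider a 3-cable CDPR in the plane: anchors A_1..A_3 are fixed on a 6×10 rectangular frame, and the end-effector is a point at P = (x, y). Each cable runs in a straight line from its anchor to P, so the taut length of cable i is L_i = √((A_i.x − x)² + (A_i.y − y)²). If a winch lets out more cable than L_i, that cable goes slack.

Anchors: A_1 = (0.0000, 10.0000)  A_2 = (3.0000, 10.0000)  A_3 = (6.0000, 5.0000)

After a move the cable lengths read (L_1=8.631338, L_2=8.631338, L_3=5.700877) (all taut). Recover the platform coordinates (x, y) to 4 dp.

expand ‖A_i−P‖²=L_i² and subtract eq 1 (q_i ≔ ‖A_i‖²−L_i²)
q_1 = 0.0000+100.0000−74.5000 = 25.5000
eq1−eq2 → [-6.0000  0.0000]·P = -9.0000
eq1−eq3 → [-12.0000  10.0000]·P = -3.0000
2×2 solve → P = (1.5000, 1.5000)

(1.5000, 1.5000)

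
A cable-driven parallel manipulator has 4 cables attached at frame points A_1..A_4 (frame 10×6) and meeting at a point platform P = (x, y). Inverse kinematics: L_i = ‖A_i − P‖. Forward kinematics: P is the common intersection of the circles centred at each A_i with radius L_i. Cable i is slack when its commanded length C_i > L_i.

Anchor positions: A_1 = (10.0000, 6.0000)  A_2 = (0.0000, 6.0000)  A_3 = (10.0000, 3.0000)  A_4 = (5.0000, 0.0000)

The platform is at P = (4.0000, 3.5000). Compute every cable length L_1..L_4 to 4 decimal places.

L_1 = √((10.0000−4.0000)² + (6.0000−3.5000)²) = 6.5000
L_2 = √((0.0000−4.0000)² + (6.0000−3.5000)²) = 4.7170
L_3 = √((10.0000−4.0000)² + (3.0000−3.5000)²) = 6.0208
L_4 = √((5.0000−4.0000)² + (0.0000−3.5000)²) = 3.6401

(6.5000, 4.7170, 6.0208, 3.6401)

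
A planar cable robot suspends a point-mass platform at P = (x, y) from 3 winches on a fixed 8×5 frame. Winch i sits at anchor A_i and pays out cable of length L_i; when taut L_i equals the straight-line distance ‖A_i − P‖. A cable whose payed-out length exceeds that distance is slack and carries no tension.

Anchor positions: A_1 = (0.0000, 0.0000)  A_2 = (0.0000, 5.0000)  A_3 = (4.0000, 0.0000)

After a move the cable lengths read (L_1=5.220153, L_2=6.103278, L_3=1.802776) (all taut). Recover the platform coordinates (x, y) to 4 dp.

(5.0000, 1.5000)

each cable: (A_i−P)·(A_i−P) = L_i²; let q_i = ‖A_i‖²−L_i²
q_1 = 0.0000+0.0000−27.2500 = -27.2500
row 1: 0.0000x − 10.0000y = -15.0000  (q_2=-12.2500)
row 2: -8.0000x + 0.0000y = -40.0000  (q_3=12.7500)
Cramer on rows 1–2 → x = 5.0000, y = 1.5000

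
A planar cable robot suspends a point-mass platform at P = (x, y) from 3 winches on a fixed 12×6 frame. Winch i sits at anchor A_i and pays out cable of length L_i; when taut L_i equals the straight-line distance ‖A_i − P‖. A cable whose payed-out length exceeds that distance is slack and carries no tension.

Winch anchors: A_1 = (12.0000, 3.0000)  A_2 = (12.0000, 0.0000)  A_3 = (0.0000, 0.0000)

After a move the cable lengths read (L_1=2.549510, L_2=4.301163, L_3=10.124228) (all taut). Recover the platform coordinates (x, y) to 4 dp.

(9.5000, 3.5000)

expand ‖A_i−P‖²=L_i² and subtract eq 1 (q_i ≔ ‖A_i‖²−L_i²)
q_1 = 144.0000+9.0000−6.5000 = 146.5000
eq1−eq2 → [0.0000  6.0000]·P = 21.0000
eq1−eq3 → [24.0000  6.0000]·P = 249.0000
2×2 solve → P = (9.5000, 3.5000)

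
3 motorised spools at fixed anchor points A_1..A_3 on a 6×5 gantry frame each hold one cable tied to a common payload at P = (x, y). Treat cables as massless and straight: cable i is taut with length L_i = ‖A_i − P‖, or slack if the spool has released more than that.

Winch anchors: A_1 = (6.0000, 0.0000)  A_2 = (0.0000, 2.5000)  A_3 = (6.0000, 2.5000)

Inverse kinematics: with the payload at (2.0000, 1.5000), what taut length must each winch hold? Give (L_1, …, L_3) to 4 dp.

cable 1: Δx=4.0000, Δy=-1.5000; L_1 = √(Δx²+Δy²) = 4.2720
cable 2: Δx=-2.0000, Δy=1.0000; L_2 = √(Δx²+Δy²) = 2.2361
cable 3: Δx=4.0000, Δy=1.0000; L_3 = √(Δx²+Δy²) = 4.1231

(4.2720, 2.2361, 4.1231)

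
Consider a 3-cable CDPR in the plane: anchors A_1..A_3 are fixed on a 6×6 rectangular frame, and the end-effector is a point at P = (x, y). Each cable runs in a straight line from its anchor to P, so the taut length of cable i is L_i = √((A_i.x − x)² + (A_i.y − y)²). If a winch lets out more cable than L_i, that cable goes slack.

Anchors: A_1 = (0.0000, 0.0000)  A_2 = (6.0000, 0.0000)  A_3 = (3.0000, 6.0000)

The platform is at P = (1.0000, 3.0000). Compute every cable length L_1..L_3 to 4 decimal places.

L_1: Δ = A_1−P = (-1.0000, -3.0000) → ‖Δ‖ = √10.0000 = 3.1623
L_2: Δ = A_2−P = (5.0000, -3.0000) → ‖Δ‖ = √34.0000 = 5.8310
L_3: Δ = A_3−P = (2.0000, 3.0000) → ‖Δ‖ = √13.0000 = 3.6056

(3.1623, 5.8310, 3.6056)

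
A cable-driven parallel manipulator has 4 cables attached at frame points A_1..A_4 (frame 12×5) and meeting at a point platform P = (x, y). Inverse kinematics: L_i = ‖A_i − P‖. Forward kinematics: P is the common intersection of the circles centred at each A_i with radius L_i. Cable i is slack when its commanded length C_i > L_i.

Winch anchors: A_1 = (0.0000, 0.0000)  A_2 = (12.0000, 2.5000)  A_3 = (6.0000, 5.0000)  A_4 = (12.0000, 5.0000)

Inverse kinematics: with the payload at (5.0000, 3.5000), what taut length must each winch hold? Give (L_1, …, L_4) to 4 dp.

cable 1: Δx=-5.0000, Δy=-3.5000; L_1 = √(Δx²+Δy²) = 6.1033
cable 2: Δx=7.0000, Δy=-1.0000; L_2 = √(Δx²+Δy²) = 7.0711
cable 3: Δx=1.0000, Δy=1.5000; L_3 = √(Δx²+Δy²) = 1.8028
cable 4: Δx=7.0000, Δy=1.5000; L_4 = √(Δx²+Δy²) = 7.1589

(6.1033, 7.0711, 1.8028, 7.1589)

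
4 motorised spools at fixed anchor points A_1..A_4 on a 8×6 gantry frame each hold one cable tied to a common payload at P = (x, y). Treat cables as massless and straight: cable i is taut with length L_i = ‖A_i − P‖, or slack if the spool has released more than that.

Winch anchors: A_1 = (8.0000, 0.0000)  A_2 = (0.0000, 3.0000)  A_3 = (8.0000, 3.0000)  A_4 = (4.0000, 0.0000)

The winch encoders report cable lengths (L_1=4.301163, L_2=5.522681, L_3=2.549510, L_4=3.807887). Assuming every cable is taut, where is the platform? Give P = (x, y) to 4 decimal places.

expand ‖A_i−P‖²=L_i² and subtract eq 1 (k_i ≔ ‖A_i‖²−L_i²)
k_1 = 64.0000+0.0000−18.5000 = 45.5000
eq1−eq2 → [16.0000  -6.0000]·P = 67.0000
eq1−eq3 → [0.0000  -6.0000]·P = -21.0000
eq1−eq4 → [8.0000  0.0000]·P = 44.0000
2×2 solve → P = (5.5000, 3.5000)
check cable 4: ‖A_4−P‖² = 14.5000 ≈ L_4² = 14.5000 ✓

(5.5000, 3.5000)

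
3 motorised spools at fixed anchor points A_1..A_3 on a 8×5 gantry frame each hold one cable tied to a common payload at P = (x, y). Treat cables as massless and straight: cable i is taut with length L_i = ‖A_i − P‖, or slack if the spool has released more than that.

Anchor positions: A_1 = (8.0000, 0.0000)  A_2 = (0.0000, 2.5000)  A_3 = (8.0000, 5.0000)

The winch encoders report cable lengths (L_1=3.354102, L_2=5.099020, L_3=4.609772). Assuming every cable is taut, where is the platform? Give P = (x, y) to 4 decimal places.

expand ‖A_i−P‖²=L_i² and subtract eq 1 (q_i ≔ ‖A_i‖²−L_i²)
q_1 = 64.0000+0.0000−11.2500 = 52.7500
eq1−eq2 → [16.0000  -5.0000]·P = 72.5000
eq1−eq3 → [0.0000  -10.0000]·P = -15.0000
2×2 solve → P = (5.0000, 1.5000)

(5.0000, 1.5000)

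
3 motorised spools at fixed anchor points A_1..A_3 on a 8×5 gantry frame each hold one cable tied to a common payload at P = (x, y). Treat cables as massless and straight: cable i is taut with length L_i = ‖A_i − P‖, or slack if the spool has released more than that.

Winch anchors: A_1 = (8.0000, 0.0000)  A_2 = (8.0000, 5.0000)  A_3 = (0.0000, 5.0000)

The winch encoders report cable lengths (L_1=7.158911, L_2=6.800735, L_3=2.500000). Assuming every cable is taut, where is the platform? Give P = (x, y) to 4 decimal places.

expand ‖A_i−P‖²=L_i² and subtract eq 1 (k_i ≔ ‖A_i‖²−L_i²)
k_1 = 64.0000+0.0000−51.2500 = 12.7500
eq1−eq2 → [0.0000  -10.0000]·P = -30.0000
eq1−eq3 → [16.0000  -10.0000]·P = -6.0000
2×2 solve → P = (1.5000, 3.0000)

(1.5000, 3.0000)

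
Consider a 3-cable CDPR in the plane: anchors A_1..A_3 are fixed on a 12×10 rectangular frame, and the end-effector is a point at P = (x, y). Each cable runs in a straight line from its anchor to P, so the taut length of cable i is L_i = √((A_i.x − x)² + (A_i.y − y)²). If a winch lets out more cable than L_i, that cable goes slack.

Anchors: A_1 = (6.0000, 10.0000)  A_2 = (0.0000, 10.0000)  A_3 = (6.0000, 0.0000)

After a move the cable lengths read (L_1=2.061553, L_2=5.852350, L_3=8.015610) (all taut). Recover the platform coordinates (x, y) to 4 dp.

(5.5000, 8.0000)

expand ‖A_i−P‖²=L_i² and subtract eq 1 (k_i ≔ ‖A_i‖²−L_i²)
k_1 = 36.0000+100.0000−4.2500 = 131.7500
eq1−eq2 → [12.0000  0.0000]·P = 66.0000
eq1−eq3 → [0.0000  20.0000]·P = 160.0000
2×2 solve → P = (5.5000, 8.0000)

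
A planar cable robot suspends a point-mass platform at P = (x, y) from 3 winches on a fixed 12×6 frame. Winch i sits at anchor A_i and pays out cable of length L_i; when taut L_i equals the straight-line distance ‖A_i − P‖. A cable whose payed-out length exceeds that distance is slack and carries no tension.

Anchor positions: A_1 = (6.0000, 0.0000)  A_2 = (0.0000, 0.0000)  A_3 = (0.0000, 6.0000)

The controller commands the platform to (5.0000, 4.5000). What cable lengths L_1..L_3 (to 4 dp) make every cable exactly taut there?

L_1: Δ = A_1−P = (1.0000, -4.5000) → ‖Δ‖ = √21.2500 = 4.6098
L_2: Δ = A_2−P = (-5.0000, -4.5000) → ‖Δ‖ = √45.2500 = 6.7268
L_3: Δ = A_3−P = (-5.0000, 1.5000) → ‖Δ‖ = √27.2500 = 5.2202

(4.6098, 6.7268, 5.2202)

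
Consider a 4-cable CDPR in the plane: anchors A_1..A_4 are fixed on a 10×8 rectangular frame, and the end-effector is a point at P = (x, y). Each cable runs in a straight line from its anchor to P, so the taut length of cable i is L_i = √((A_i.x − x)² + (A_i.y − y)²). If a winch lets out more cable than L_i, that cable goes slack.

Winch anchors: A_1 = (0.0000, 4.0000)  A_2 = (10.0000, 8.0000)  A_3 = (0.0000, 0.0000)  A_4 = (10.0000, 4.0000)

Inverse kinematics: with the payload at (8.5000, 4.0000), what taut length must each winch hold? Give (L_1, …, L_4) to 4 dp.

L_1 = √((0.0000−8.5000)² + (4.0000−4.0000)²) = 8.5000
L_2 = √((10.0000−8.5000)² + (8.0000−4.0000)²) = 4.2720
L_3 = √((0.0000−8.5000)² + (0.0000−4.0000)²) = 9.3941
L_4 = √((10.0000−8.5000)² + (4.0000−4.0000)²) = 1.5000

(8.5000, 4.2720, 9.3941, 1.5000)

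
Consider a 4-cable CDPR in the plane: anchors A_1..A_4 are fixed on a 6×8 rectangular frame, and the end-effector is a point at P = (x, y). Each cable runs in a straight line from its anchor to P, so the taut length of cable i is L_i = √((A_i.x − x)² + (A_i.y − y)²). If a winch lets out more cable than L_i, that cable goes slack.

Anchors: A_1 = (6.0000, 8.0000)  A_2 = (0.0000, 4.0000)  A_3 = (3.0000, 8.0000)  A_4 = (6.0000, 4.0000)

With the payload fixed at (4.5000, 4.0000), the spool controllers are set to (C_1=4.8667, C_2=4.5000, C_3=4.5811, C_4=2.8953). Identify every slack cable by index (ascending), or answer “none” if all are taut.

1, 3, 4

cable 1: L_1 = ‖A_1−P‖ = 4.2720;  C_1 = 4.8667 → slack
cable 2: L_2 = ‖A_2−P‖ = 4.5000;  C_2 = 4.5000 → taut
cable 3: L_3 = ‖A_3−P‖ = 4.2720;  C_3 = 4.5811 → slack
cable 4: L_4 = ‖A_4−P‖ = 1.5000;  C_4 = 2.8953 → slack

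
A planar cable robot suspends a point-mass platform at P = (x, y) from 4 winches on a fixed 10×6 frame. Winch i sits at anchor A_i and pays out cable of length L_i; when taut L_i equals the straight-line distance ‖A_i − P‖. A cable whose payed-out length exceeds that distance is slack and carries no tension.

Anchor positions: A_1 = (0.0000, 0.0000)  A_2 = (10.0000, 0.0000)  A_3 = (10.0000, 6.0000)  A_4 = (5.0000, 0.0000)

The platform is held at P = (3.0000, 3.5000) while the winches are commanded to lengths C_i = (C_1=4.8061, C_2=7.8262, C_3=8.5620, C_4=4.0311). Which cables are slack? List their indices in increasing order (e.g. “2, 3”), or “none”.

1, 3

cable 1: √((-3.0000)²+(-3.5000)²)=4.6098, C_1=4.8061: slack
cable 2: √((7.0000)²+(-3.5000)²)=7.8262, C_2=7.8262: taut
cable 3: √((7.0000)²+(2.5000)²)=7.4330, C_3=8.5620: slack
cable 4: √((2.0000)²+(-3.5000)²)=4.0311, C_4=4.0311: taut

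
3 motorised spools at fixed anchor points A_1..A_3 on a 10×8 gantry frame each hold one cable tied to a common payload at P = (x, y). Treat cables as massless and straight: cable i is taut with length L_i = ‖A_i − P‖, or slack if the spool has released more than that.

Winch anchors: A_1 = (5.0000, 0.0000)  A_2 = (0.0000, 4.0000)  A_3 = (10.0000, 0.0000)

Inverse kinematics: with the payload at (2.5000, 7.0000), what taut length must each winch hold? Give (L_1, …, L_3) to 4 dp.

(7.4330, 3.9051, 10.2591)

cable 1: Δx=2.5000, Δy=-7.0000; L_1 = √(Δx²+Δy²) = 7.4330
cable 2: Δx=-2.5000, Δy=-3.0000; L_2 = √(Δx²+Δy²) = 3.9051
cable 3: Δx=7.5000, Δy=-7.0000; L_3 = √(Δx²+Δy²) = 10.2591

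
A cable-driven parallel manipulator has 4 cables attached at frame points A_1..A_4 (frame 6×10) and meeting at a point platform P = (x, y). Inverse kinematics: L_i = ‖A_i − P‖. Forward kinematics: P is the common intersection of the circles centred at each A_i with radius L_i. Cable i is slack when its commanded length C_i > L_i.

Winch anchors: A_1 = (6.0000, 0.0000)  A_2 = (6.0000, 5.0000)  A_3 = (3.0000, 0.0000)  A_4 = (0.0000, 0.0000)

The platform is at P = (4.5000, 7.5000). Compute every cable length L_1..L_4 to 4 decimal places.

(7.6485, 2.9155, 7.6485, 8.7464)

L_1 = √((6.0000−4.5000)² + (0.0000−7.5000)²) = 7.6485
L_2 = √((6.0000−4.5000)² + (5.0000−7.5000)²) = 2.9155
L_3 = √((3.0000−4.5000)² + (0.0000−7.5000)²) = 7.6485
L_4 = √((0.0000−4.5000)² + (0.0000−7.5000)²) = 8.7464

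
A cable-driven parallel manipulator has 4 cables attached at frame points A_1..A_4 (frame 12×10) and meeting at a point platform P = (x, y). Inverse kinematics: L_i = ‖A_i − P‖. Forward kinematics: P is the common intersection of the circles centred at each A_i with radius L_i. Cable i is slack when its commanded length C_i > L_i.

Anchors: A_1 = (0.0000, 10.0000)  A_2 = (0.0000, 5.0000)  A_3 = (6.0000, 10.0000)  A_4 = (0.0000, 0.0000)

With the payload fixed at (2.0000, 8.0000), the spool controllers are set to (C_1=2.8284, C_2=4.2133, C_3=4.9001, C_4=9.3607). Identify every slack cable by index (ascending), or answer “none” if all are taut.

i=1: geometric 2.8284 vs commanded 2.8284 ⇒ taut
i=2: geometric 3.6056 vs commanded 4.2133 ⇒ slack
i=3: geometric 4.4721 vs commanded 4.9001 ⇒ slack
i=4: geometric 8.2462 vs commanded 9.3607 ⇒ slack

2, 3, 4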